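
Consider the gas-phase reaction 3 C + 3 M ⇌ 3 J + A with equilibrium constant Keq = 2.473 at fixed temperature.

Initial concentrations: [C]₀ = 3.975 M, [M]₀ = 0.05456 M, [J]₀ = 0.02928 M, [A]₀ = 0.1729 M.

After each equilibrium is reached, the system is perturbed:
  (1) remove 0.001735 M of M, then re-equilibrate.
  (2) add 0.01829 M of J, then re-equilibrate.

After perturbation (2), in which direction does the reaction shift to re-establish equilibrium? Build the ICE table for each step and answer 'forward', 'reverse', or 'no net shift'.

Q₀ = 4.2547e-04 vs Keq = 2.473 ⇒ Q<K, forward
Step 1:
                  C         M         J         A
  I           3.975   0.05456   0.02928    0.1729
  C        -0.04639  -0.04639   0.04639   0.01546
  E           3.929  0.008165   0.07567    0.1884
  solve Keq expr → x = 0.01546; check Q = 2.473
Then remove 0.001735 M of M.
Step 2:
                  C         M         J         A
  I           3.929   0.00643   0.07567    0.1884
  C        0.001557  0.001557 -0.001557 -5.1885e-04
  E            3.93  0.007987   0.07412    0.1878
  solve Keq expr → x = -5.1885e-04; check Q = 2.473
Then add 0.01829 M of J.
Step 3:
                  C         M         J         A
  I            3.93  0.007987   0.09241    0.1878
  C        0.001766  0.001766 -0.001766 -5.8867e-04
  E           3.932  0.009753   0.09064    0.1873
  solve Keq expr → x = -5.8867e-04; check Q = 2.473

Direction: reverse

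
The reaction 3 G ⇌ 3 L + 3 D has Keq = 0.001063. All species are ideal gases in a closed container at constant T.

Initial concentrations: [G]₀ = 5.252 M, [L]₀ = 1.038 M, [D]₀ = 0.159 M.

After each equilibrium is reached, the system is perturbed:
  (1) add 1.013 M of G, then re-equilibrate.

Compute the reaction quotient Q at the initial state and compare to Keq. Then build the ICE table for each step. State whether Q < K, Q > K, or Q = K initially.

Q₀ = 3.1032e-05 vs Keq = 0.001063 ⇒ Q<K, forward
Step 1:
                  G         L         D
  I           5.252     1.038     0.159
  C         -0.2409    0.2409    0.2409
  E           5.011     1.279    0.3999
  solve Keq expr → x = 0.0803; check Q = 0.001063
Then add 1.013 M of G.
Step 2:
                  G         L         D
  I           6.024     1.279    0.3999
  C        -0.05628   0.05628   0.05628
  E           5.968     1.335    0.4562
  solve Keq expr → x = 0.01876; check Q = 0.001063

Q₀ = 3.1032e-05; Q < K (proceeds forward)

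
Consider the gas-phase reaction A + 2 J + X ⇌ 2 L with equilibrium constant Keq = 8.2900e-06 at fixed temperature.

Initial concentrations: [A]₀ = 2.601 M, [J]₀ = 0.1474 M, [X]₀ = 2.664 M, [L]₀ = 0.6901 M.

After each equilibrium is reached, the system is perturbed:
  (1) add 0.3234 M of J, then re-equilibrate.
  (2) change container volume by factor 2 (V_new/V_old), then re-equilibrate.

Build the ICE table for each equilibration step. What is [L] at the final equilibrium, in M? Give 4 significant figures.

[L]_eq = 0.002475 M

Q₀ = 3.163 vs Keq = 8.2900e-06 ⇒ Q>K, reverse
Step 1:
                   A          J          X          L
  I            2.601     0.1474      2.664     0.6901
  C           0.3415      0.683     0.3415     -0.683
  E            2.942     0.8304      3.005    0.00711
  solve Keq expr → x = -0.3415; check Q = 8.2900e-06
Then add 0.3234 M of J.
Step 2:
                   A          J          X          L
  I            2.942      1.154      3.005    0.00711
  C        -0.001371  -0.002741  -0.001371   0.002741
  E            2.941      1.151      3.004   0.009851
  solve Keq expr → x = 0.001371; check Q = 8.2900e-06
Then change container volume by factor 2 (V_new/V_old).
Step 3:
                   A          J          X          L
  I            1.471     0.5755      1.502   0.004926
  C         0.001225    0.00245   0.001225   -0.00245
  E            1.472      0.578      1.503   0.002475
  solve Keq expr → x = -0.001225; check Q = 8.2900e-06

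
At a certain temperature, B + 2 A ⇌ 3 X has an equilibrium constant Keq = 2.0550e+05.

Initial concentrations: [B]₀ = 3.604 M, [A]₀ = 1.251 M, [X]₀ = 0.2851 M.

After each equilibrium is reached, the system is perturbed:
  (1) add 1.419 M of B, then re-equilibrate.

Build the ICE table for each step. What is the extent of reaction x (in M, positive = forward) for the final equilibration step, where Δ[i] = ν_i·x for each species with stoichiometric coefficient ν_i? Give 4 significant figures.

Q₀ = 0.004109 vs Keq = 2.0550e+05 ⇒ Q<K, forward
Step 1:
                    B           A           X
  init          3.604       1.251      0.2851
  Δ           -0.6235      -1.247        1.87
  eq            2.981    0.004044       2.156
  solve Keq expr → x = 0.6235; check Q = 2.0550e+05
Then add 1.419 M of B.
Step 2:
                    B           A           X
  init            4.4    0.004044       2.156
  Δ       -3.5640e-04 -7.1279e-04    0.001069
  eq            4.399    0.003331       2.157
  solve Keq expr → x = 3.5640e-04; check Q = 2.0550e+05

x = 3.5640e-04 M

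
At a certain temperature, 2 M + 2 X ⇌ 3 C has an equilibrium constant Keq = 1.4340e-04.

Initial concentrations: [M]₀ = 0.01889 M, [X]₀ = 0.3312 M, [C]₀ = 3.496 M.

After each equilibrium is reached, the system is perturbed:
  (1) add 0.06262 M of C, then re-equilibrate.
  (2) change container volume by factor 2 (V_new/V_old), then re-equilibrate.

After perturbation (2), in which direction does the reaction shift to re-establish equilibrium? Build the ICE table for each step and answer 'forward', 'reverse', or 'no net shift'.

Direction: reverse

Q₀ = 1.0916e+06 vs Keq = 1.4340e-04 ⇒ Q>K, reverse
Step 1:
                  M         X         C
  Initial   0.01889    0.3312     3.496
  Change      2.219     2.219    -3.329
  Equil       2.238      2.55    0.1672
  solve Keq expr → x = -1.11; check Q = 1.4340e-04
Then add 0.06262 M of C.
Step 2:
                  M         X         C
  Initial     2.238      2.55    0.2298
  Change    0.03929   0.03929  -0.05894
  Equil       2.277      2.59    0.1709
  solve Keq expr → x = -0.01965; check Q = 1.4340e-04
Then change container volume by factor 2 (V_new/V_old).
Step 3:
                  M         X         C
  Initial     1.139     1.295   0.08543
  Change    0.01119   0.01119  -0.01679
  Equil        1.15     1.306   0.06864
  solve Keq expr → x = -0.005596; check Q = 1.4340e-04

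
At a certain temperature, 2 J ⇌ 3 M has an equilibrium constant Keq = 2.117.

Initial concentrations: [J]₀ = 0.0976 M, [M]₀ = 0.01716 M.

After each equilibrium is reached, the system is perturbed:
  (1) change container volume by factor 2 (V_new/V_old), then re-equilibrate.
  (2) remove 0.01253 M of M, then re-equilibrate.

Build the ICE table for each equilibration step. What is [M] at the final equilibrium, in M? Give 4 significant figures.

Q₀ = 5.3046e-04 vs Keq = 2.117 ⇒ Q<K, forward
Step 1:
                    J           M
  Initial      0.0976     0.01716
  Change     -0.06887      0.1033
  Equil       0.02873      0.1205
  solve Keq expr → x = 0.03443; check Q = 2.117
Then change container volume by factor 2 (V_new/V_old).
Step 2:
                    J           M
  Initial     0.01437     0.06023
  Change    -0.003035    0.004552
  Equil       0.01133     0.06478
  solve Keq expr → x = 0.001517; check Q = 2.117
Then remove 0.01253 M of M.
Step 3:
                    J           M
  Initial     0.01133     0.05225
  Change    -0.002298    0.003447
  Equil      0.009034      0.0557
  solve Keq expr → x = 0.001149; check Q = 2.117

[M]_eq = 0.0557 M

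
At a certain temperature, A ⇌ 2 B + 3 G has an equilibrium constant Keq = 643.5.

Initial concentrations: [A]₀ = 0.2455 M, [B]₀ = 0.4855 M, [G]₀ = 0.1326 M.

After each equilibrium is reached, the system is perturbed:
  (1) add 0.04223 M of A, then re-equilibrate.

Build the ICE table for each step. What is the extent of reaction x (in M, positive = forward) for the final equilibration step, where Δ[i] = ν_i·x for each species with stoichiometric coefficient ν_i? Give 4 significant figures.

x = 0.0415 M

Q₀ = 0.002239 vs Keq = 643.5 ⇒ Q<K, forward
Step 1:
                   A          B          G
  init        0.2455     0.4855     0.1326
  Δ          -0.2445     0.4891     0.7336
  eq      9.5935e-04     0.9746     0.8662
  solve Keq expr → x = 0.2445; check Q = 643.5
Then add 0.04223 M of A.
Step 2:
                   A          B          G
  init       0.04319     0.9746     0.8662
  Δ          -0.0415      0.083     0.1245
  eq         0.00169      1.058     0.9907
  solve Keq expr → x = 0.0415; check Q = 643.5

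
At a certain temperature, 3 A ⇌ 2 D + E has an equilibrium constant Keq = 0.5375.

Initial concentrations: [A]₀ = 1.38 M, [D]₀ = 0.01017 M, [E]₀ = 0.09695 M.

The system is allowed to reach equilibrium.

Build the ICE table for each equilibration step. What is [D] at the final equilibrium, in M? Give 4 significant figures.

Q₀ = 3.8155e-06 vs Keq = 0.5375 ⇒ Q<K, forward
Step 1:
                  A         D         E
  I            1.38   0.01017   0.09695
  C         -0.7972    0.5315    0.2657
  E          0.5828    0.5416    0.3627
  solve Keq expr → x = 0.2657; check Q = 0.5375

[D]_eq = 0.5416 M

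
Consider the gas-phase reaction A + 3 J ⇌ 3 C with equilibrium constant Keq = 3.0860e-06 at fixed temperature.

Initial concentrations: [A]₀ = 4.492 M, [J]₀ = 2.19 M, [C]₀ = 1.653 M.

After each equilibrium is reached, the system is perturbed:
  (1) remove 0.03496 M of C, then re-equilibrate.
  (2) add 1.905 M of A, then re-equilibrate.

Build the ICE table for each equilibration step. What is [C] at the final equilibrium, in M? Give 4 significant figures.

[C]_eq = 0.1027 M

Q₀ = 0.09573 vs Keq = 3.0860e-06 ⇒ Q>K, reverse
Step 1:
                    A           J           C
  I             4.492        2.19       1.653
  C            0.5199        1.56       -1.56
  E             5.012        3.75     0.09342
  solve Keq expr → x = -0.5199; check Q = 3.0860e-06
Then remove 0.03496 M of C.
Step 2:
                    A           J           C
  I             5.012        3.75     0.05846
  C          -0.01135    -0.03404     0.03404
  E             5.001       3.716      0.0925
  solve Keq expr → x = 0.01135; check Q = 3.0860e-06
Then add 1.905 M of A.
Step 3:
                    A           J           C
  I             6.906       3.716      0.0925
  C         -0.003403    -0.01021     0.01021
  E             6.902       3.705      0.1027
  solve Keq expr → x = 0.003403; check Q = 3.0860e-06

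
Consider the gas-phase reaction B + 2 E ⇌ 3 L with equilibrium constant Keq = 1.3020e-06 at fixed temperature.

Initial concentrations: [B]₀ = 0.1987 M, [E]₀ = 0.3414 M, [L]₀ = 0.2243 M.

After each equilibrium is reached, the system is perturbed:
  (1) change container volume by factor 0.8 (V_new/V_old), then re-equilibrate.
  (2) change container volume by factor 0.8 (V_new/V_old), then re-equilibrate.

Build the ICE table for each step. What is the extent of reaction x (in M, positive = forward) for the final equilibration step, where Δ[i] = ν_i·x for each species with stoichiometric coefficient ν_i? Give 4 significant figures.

x = 0 M

Q₀ = 0.4873 vs Keq = 1.3020e-06 ⇒ Q>K, reverse
Step 1:
                  B         E         L
  I          0.1987    0.3414    0.2243
  C          0.0733    0.1466   -0.2199
  E           0.272     0.488  0.004385
  solve Keq expr → x = -0.0733; check Q = 1.3020e-06
Then change container volume by factor 0.8 (V_new/V_old).
Step 2:
                  B         E         L
  I            0.34      0.61  0.005482
  C               0         0         0
  E            0.34      0.61  0.005482
  solve Keq expr → x = 0; check Q = 1.3020e-06
Then change container volume by factor 0.8 (V_new/V_old).
Step 3:
                  B         E         L
  I           0.425    0.7625  0.006852
  C               0         0         0
  E           0.425    0.7625  0.006852
  solve Keq expr → x = 0; check Q = 1.3020e-06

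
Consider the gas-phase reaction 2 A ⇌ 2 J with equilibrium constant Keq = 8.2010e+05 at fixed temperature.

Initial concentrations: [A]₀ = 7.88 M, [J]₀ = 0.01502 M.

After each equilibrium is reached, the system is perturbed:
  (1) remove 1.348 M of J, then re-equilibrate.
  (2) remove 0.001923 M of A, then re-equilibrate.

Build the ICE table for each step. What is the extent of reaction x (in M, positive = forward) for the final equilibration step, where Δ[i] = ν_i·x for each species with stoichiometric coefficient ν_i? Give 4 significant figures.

Q₀ = 3.6332e-06 vs Keq = 8.2010e+05 ⇒ Q<K, forward
Step 1:
                   A          J
  init          7.88    0.01502
  Δ           -7.871      7.871
  eq        0.008708      7.886
  solve Keq expr → x = 3.936; check Q = 8.2010e+05
Then remove 1.348 M of J.
Step 2:
                   A          J
  init      0.008708      6.538
  Δ        -0.001487   0.001487
  eq        0.007222       6.54
  solve Keq expr → x = 7.4344e-04; check Q = 8.2010e+05
Then remove 0.001923 M of A.
Step 3:
                   A          J
  init      0.005299       6.54
  Δ         0.001921  -0.001921
  eq        0.007219      6.538
  solve Keq expr → x = -9.6044e-04; check Q = 8.2010e+05

x = -9.6044e-04 M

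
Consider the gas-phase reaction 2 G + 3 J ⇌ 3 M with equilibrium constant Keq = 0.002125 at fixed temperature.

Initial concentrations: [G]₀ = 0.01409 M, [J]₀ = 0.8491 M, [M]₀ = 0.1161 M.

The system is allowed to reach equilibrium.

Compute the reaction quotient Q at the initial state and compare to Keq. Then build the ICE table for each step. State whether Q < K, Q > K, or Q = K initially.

Q₀ = 12.88; Q > K (proceeds reverse)

Q₀ = 12.88 vs Keq = 0.002125 ⇒ Q>K, reverse
Step 1:
                    G           J           M
  init        0.01409      0.8491      0.1161
  Δ           0.06278     0.09417    -0.09417
  eq          0.07687      0.9433     0.02193
  solve Keq expr → x = -0.03139; check Q = 0.002125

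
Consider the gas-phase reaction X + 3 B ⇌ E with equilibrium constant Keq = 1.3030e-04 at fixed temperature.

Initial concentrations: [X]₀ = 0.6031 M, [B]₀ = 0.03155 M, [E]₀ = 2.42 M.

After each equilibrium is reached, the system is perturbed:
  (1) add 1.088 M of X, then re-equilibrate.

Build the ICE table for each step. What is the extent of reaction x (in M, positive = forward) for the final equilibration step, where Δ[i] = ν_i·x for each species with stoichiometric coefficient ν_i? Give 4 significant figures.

Q₀ = 1.2777e+05 vs Keq = 1.3030e-04 ⇒ Q>K, reverse
Step 1:
                  X         B         E
  init       0.6031   0.03155      2.42
  Δ           2.295     6.885    -2.295
  eq          2.898     6.917     0.125
  solve Keq expr → x = -2.295; check Q = 1.3030e-04
Then add 1.088 M of X.
Step 2:
                  X         B         E
  init        3.986     6.917     0.125
  Δ         -0.0372   -0.1116    0.0372
  eq          3.949     6.805    0.1622
  solve Keq expr → x = 0.0372; check Q = 1.3030e-04

x = 0.0372 M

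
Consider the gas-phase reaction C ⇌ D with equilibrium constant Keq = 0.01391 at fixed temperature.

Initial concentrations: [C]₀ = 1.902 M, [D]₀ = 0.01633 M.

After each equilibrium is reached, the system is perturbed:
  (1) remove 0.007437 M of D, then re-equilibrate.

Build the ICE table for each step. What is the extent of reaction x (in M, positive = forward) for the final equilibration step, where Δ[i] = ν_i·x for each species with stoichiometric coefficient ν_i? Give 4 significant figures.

Q₀ = 0.008586 vs Keq = 0.01391 ⇒ Q<K, forward
Step 1:
                   C          D
  init         1.902    0.01633
  Δ        -0.009988   0.009988
  eq           1.892    0.02632
  solve Keq expr → x = 0.009988; check Q = 0.01391
Then remove 0.007437 M of D.
Step 2:
                   C          D
  init         1.892    0.01888
  Δ        -0.007335   0.007335
  eq           1.885    0.02622
  solve Keq expr → x = 0.007335; check Q = 0.01391

x = 0.007335 M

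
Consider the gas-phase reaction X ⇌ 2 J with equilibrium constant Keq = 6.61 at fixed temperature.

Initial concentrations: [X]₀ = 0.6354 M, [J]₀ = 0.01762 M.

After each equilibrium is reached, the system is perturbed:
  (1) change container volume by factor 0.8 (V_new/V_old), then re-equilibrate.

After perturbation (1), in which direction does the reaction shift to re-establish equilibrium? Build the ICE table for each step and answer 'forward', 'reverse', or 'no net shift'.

Q₀ = 4.8861e-04 vs Keq = 6.61 ⇒ Q<K, forward
Step 1:
                   X          J
  I           0.6354    0.01762
  C          -0.4868     0.9735
  E           0.1486     0.9912
  solve Keq expr → x = 0.4868; check Q = 6.61
Then change container volume by factor 0.8 (V_new/V_old).
Step 2:
                   X          J
  I           0.1858      1.239
  C          0.02679   -0.05358
  E           0.2126      1.185
  solve Keq expr → x = -0.02679; check Q = 6.61

Direction: reverse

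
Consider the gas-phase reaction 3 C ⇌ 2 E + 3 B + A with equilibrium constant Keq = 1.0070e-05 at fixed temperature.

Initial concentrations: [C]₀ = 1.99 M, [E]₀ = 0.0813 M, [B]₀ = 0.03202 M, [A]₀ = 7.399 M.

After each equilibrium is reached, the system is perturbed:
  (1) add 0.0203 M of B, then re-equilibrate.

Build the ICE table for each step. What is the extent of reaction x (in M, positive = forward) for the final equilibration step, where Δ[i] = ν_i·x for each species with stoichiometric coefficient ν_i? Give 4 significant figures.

x = -0.004818 M

Q₀ = 2.0373e-07 vs Keq = 1.0070e-05 ⇒ Q<K, forward
Step 1:
                   C          E          B          A
  Initial       1.99     0.0813    0.03202      7.399
  Change    -0.05649    0.03766    0.05649    0.01883
  Equil        1.934      0.119    0.08851      7.418
  solve Keq expr → x = 0.01883; check Q = 1.0070e-05
Then add 0.0203 M of B.
Step 2:
                   C          E          B          A
  Initial      1.934      0.119     0.1088      7.418
  Change     0.01445  -0.009635   -0.01445  -0.004818
  Equil        1.948     0.1093    0.09436      7.413
  solve Keq expr → x = -0.004818; check Q = 1.0070e-05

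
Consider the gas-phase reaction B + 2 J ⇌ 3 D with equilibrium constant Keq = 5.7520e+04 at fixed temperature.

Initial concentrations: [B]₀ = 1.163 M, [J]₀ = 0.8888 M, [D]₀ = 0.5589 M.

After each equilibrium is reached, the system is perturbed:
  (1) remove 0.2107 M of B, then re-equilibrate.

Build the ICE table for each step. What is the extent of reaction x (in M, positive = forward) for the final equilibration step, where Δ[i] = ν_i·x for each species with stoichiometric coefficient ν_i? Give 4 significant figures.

x = -0.001147 M

Q₀ = 0.19 vs Keq = 5.7520e+04 ⇒ Q<K, forward
Step 1:
                    B           J           D
  init          1.163      0.8888      0.5589
  Δ           -0.4381     -0.8762       1.314
  eq           0.7249     0.01256       1.873
  solve Keq expr → x = 0.4381; check Q = 5.7520e+04
Then remove 0.2107 M of B.
Step 2:
                    B           J           D
  init         0.5142     0.01256       1.873
  Δ          0.001147    0.002295   -0.003442
  eq           0.5153     0.01485        1.87
  solve Keq expr → x = -0.001147; check Q = 5.7520e+04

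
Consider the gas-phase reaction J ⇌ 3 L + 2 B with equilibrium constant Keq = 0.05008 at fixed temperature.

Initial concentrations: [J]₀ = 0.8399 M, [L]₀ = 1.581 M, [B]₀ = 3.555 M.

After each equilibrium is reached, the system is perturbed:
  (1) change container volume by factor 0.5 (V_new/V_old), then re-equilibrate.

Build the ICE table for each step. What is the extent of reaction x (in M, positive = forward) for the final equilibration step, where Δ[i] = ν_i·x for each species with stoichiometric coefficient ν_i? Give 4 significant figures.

Q₀ = 59.46 vs Keq = 0.05008 ⇒ Q>K, reverse
Step 1:
                    J           L           B
  init         0.8399       1.581       3.555
  Δ            0.4569      -1.371     -0.9138
  eq            1.297      0.2104       2.641
  solve Keq expr → x = -0.4569; check Q = 0.05008
Then change container volume by factor 0.5 (V_new/V_old).
Step 2:
                    J           L           B
  init          2.594      0.4207       5.282
  Δ           0.08279     -0.2484     -0.1656
  eq            2.676      0.1723       5.117
  solve Keq expr → x = -0.08279; check Q = 0.05008

x = -0.08279 M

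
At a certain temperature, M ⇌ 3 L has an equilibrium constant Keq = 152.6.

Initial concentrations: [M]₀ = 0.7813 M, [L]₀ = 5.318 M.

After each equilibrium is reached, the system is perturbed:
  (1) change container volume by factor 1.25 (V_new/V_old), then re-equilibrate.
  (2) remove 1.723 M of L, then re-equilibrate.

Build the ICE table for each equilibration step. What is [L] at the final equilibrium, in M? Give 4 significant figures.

[L]_eq = 3.537 M

Q₀ = 192.5 vs Keq = 152.6 ⇒ Q>K, reverse
Step 1:
                    M           L
  I            0.7813       5.318
  C           0.07872     -0.2362
  E              0.86       5.082
  solve Keq expr → x = -0.07872; check Q = 152.6
Then change container volume by factor 1.25 (V_new/V_old).
Step 2:
                    M           L
  I             0.688       4.065
  C             -0.12      0.3601
  E             0.568       4.426
  solve Keq expr → x = 0.12; check Q = 152.6
Then remove 1.723 M of L.
Step 3:
                    M           L
  I             0.568       2.703
  C           -0.2781      0.8342
  E            0.2899       3.537
  solve Keq expr → x = 0.2781; check Q = 152.6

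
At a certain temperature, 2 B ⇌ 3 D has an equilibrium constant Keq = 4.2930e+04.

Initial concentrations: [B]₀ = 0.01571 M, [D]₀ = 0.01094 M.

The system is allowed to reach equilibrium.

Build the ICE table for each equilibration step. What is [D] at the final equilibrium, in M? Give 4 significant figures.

[D]_eq = 0.03446 M

Q₀ = 0.005305 vs Keq = 4.2930e+04 ⇒ Q<K, forward
Step 1:
                    B           D
  Initial     0.01571     0.01094
  Change     -0.01568     0.02352
  Equil    3.0872e-05     0.03446
  solve Keq expr → x = 0.00784; check Q = 4.2930e+04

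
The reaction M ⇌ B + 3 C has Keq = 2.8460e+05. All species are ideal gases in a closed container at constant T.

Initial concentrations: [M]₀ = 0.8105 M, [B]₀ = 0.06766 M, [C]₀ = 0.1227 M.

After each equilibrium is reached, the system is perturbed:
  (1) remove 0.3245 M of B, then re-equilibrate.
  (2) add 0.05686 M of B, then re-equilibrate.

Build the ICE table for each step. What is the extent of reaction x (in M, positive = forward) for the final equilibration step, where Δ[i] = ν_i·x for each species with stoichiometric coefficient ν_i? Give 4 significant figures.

Q₀ = 1.5421e-04 vs Keq = 2.8460e+05 ⇒ Q<K, forward
Step 1:
                    M           B           C
  I            0.8105     0.06766      0.1227
  C           -0.8104      0.8104       2.431
  E        5.1404e-05      0.8781       2.554
  solve Keq expr → x = 0.8104; check Q = 2.8460e+05
Then remove 0.3245 M of B.
Step 2:
                    M           B           C
  I        5.1404e-05      0.5536       2.554
  C       -1.8993e-05  1.8993e-05  5.6979e-05
  E        3.2411e-05      0.5536       2.554
  solve Keq expr → x = 1.8993e-05; check Q = 2.8460e+05
Then add 0.05686 M of B.
Step 3:
                    M           B           C
  I        3.2411e-05      0.6105       2.554
  C        3.3282e-06 -3.3282e-06 -9.9845e-06
  E        3.5740e-05      0.6105       2.554
  solve Keq expr → x = -3.3282e-06; check Q = 2.8460e+05

x = -3.3282e-06 M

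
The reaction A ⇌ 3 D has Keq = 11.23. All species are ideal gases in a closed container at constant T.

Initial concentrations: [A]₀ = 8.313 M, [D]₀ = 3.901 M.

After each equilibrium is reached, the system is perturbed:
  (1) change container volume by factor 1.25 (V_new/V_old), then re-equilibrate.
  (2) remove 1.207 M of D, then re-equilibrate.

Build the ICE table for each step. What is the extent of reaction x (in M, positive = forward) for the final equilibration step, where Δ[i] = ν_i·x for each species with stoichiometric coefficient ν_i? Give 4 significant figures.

x = 0.3745 M

Q₀ = 7.141 vs Keq = 11.23 ⇒ Q<K, forward
Step 1:
                   A          D
  init         8.313      3.901
  Δ          -0.1996     0.5988
  eq           8.113        4.5
  solve Keq expr → x = 0.1996; check Q = 11.23
Then change container volume by factor 1.25 (V_new/V_old).
Step 2:
                   A          D
  init         6.491        3.6
  Δ          -0.1795     0.5385
  eq           6.311      4.138
  solve Keq expr → x = 0.1795; check Q = 11.23
Then remove 1.207 M of D.
Step 3:
                   A          D
  init         6.311      2.931
  Δ          -0.3745      1.123
  eq           5.937      4.055
  solve Keq expr → x = 0.3745; check Q = 11.23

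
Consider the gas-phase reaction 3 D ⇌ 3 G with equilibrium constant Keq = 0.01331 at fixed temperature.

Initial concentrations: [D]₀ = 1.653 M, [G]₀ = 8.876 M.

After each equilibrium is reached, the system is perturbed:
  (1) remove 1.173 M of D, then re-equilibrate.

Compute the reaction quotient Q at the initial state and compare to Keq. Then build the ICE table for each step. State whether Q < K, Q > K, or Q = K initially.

Q₀ = 154.8 vs Keq = 0.01331 ⇒ Q>K, reverse
Step 1:
                    D           G
  init          1.653       8.876
  Δ             6.859      -6.859
  eq            8.512       2.017
  solve Keq expr → x = -2.286; check Q = 0.01331
Then remove 1.173 M of D.
Step 2:
                    D           G
  init          7.339       2.017
  Δ            0.2247     -0.2247
  eq            7.564       1.792
  solve Keq expr → x = -0.07491; check Q = 0.01331

Q₀ = 154.8; Q > K (proceeds reverse)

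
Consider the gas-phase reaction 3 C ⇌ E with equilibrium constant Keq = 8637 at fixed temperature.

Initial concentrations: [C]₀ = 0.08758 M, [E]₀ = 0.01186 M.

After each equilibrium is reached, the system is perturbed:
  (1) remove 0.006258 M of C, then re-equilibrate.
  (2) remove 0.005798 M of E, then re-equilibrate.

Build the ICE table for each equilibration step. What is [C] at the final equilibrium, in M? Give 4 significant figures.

Q₀ = 17.66 vs Keq = 8637 ⇒ Q<K, forward
Step 1:
                  C         E
  I         0.08758   0.01186
  C        -0.07153   0.02384
  E         0.01605    0.0357
  solve Keq expr → x = 0.02384; check Q = 8637
Then remove 0.006258 M of C.
Step 2:
                  C         E
  I        0.009791    0.0357
  C        0.005955 -0.001985
  E         0.01575   0.03372
  solve Keq expr → x = -0.001985; check Q = 8637
Then remove 0.005798 M of E.
Step 3:
                  C         E
  I         0.01575   0.02792
  C       -9.0668e-04 3.0223e-04
  E         0.01484   0.02822
  solve Keq expr → x = 3.0223e-04; check Q = 8637

[C]_eq = 0.01484 M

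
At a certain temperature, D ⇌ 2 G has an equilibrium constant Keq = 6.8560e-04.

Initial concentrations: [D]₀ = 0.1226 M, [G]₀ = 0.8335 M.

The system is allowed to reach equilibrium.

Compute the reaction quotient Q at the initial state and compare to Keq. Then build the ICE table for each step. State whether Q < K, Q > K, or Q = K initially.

Q₀ = 5.667 vs Keq = 6.8560e-04 ⇒ Q>K, reverse
Step 1:
                    D           G
  I            0.1226      0.8335
  C            0.4072     -0.8144
  E            0.5298     0.01906
  solve Keq expr → x = -0.4072; check Q = 6.8560e-04

Q₀ = 5.667; Q > K (proceeds reverse)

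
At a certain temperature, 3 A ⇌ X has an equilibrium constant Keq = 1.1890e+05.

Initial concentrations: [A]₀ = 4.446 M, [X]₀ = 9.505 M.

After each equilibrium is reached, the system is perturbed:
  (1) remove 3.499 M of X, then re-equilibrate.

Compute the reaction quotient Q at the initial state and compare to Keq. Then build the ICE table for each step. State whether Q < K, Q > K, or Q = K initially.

Q₀ = 0.1082; Q < K (proceeds forward)

Q₀ = 0.1082 vs Keq = 1.1890e+05 ⇒ Q<K, forward
Step 1:
                    A           X
  Initial       4.446       9.505
  Change       -4.401       1.467
  Equil       0.04519       10.97
  solve Keq expr → x = 1.467; check Q = 1.1890e+05
Then remove 3.499 M of X.
Step 2:
                    A           X
  Initial     0.04519       7.473
  Change    -0.005427    0.001809
  Equil       0.03976       7.475
  solve Keq expr → x = 0.001809; check Q = 1.1890e+05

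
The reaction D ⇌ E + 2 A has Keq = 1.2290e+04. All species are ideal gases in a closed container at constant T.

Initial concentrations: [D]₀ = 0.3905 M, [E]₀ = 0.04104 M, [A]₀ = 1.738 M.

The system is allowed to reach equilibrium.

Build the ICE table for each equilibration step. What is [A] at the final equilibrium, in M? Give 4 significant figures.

[A]_eq = 2.519 M

Q₀ = 0.3175 vs Keq = 1.2290e+04 ⇒ Q<K, forward
Step 1:
                   D          E          A
  I           0.3905    0.04104      1.738
  C          -0.3903     0.3903     0.7806
  E       2.2261e-04     0.4313      2.519
  solve Keq expr → x = 0.3903; check Q = 1.2290e+04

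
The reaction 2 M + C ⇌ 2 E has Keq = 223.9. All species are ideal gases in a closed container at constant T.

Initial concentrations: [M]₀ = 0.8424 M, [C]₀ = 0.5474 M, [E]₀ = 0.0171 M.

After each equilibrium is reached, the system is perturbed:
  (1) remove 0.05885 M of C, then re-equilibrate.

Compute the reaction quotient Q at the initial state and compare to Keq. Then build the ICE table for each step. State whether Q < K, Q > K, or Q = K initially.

Q₀ = 7.5275e-04 vs Keq = 223.9 ⇒ Q<K, forward
Step 1:
                   M          C          E
  I           0.8424     0.5474     0.0171
  C          -0.7266    -0.3633     0.7266
  E           0.1158     0.1841     0.7437
  solve Keq expr → x = 0.3633; check Q = 223.9
Then remove 0.05885 M of C.
Step 2:
                   M          C          E
  I           0.1158     0.1253     0.7437
  C          0.01697   0.008484   -0.01697
  E           0.1328     0.1337     0.7267
  solve Keq expr → x = -0.008484; check Q = 223.9

Q₀ = 7.5275e-04; Q < K (proceeds forward)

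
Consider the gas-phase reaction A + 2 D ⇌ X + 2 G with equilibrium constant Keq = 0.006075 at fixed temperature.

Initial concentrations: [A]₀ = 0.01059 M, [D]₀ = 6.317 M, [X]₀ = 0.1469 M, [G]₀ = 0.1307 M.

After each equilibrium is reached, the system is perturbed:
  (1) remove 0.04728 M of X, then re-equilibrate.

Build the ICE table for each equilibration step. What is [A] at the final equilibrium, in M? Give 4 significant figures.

[A]_eq = 0.007845 M

Q₀ = 0.005938 vs Keq = 0.006075 ⇒ Q<K, forward
Step 1:
                  A         D         X         G
  Initial   0.01059     6.317    0.1469    0.1307
  Change  -1.7098e-04 -3.4196e-04 1.7098e-04 3.4196e-04
  Equil     0.01042     6.317    0.1471     0.131
  solve Keq expr → x = 1.7098e-04; check Q = 0.006075
Then remove 0.04728 M of X.
Step 2:
                  A         D         X         G
  Initial   0.01042     6.317   0.09979     0.131
  Change  -0.002574 -0.005147  0.002574  0.005147
  Equil    0.007845     6.312    0.1024    0.1362
  solve Keq expr → x = 0.002574; check Q = 0.006075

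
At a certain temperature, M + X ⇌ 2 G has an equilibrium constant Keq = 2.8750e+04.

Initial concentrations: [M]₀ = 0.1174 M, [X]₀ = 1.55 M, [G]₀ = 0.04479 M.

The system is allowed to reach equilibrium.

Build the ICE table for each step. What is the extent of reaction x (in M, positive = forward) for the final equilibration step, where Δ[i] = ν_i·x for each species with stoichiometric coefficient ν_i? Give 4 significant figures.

Q₀ = 0.01102 vs Keq = 2.8750e+04 ⇒ Q<K, forward
Step 1:
                  M         X         G
  init       0.1174      1.55   0.04479
  Δ         -0.1174   -0.1174    0.2348
  eq      1.8979e-06     1.433    0.2796
  solve Keq expr → x = 0.1174; check Q = 2.8750e+04

x = 0.1174 M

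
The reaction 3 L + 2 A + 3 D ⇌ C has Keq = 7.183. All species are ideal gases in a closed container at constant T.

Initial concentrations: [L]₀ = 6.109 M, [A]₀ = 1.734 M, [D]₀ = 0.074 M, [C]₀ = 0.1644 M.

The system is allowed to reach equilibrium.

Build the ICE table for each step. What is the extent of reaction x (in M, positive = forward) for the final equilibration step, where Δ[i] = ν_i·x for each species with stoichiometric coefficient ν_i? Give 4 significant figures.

Q₀ = 0.5918 vs Keq = 7.183 ⇒ Q<K, forward
Step 1:
                  L         A         D         C
  Initial     6.109     1.734     0.074    0.1644
  Change   -0.04037  -0.02692  -0.04037   0.01346
  Equil       6.069     1.707   0.03363    0.1779
  solve Keq expr → x = 0.01346; check Q = 7.183

x = 0.01346 M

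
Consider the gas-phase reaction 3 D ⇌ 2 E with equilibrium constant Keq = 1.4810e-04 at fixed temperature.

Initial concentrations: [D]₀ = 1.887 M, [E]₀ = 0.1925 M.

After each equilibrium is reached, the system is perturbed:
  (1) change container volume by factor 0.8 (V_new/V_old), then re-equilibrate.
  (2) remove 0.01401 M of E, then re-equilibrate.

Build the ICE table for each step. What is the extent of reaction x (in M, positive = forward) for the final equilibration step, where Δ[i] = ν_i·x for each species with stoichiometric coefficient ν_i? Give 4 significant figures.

x = 0.006707 M

Q₀ = 0.005515 vs Keq = 1.4810e-04 ⇒ Q>K, reverse
Step 1:
                   D          E
  I            1.887     0.1925
  C           0.2324     -0.155
  E            2.119    0.03755
  solve Keq expr → x = -0.07748; check Q = 1.4810e-04
Then change container volume by factor 0.8 (V_new/V_old).
Step 2:
                   D          E
  I            2.649    0.04694
  C        -0.007956   0.005304
  E            2.641    0.05224
  solve Keq expr → x = 0.002652; check Q = 1.4810e-04
Then remove 0.01401 M of E.
Step 3:
                   D          E
  I            2.641    0.03823
  C         -0.02012    0.01341
  E            2.621    0.05165
  solve Keq expr → x = 0.006707; check Q = 1.4810e-04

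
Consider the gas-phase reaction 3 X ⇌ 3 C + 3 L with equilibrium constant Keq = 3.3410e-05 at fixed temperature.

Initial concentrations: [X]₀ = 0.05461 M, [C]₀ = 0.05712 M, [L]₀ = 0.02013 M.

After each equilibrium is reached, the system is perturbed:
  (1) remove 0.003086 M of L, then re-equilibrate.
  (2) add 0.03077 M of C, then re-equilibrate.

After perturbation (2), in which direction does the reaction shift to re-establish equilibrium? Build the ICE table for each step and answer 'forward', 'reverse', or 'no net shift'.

Direction: reverse

Q₀ = 9.3342e-06 vs Keq = 3.3410e-05 ⇒ Q<K, forward
Step 1:
                  X         C         L
  Initial   0.05461   0.05712   0.02013
  Change  -0.005307  0.005307  0.005307
  Equil      0.0493   0.06243   0.02544
  solve Keq expr → x = 0.001769; check Q = 3.3410e-05
Then remove 0.003086 M of L.
Step 2:
                  X         C         L
  Initial    0.0493   0.06243   0.02235
  Change  -0.001624  0.001624  0.001624
  Equil     0.04768   0.06405   0.02398
  solve Keq expr → x = 5.4141e-04; check Q = 3.3410e-05
Then add 0.03077 M of C.
Step 3:
                  X         C         L
  Initial   0.04768   0.09482   0.02398
  Change   0.005055 -0.005055 -0.005055
  Equil     0.05273   0.08977   0.01892
  solve Keq expr → x = -0.001685; check Q = 3.3410e-05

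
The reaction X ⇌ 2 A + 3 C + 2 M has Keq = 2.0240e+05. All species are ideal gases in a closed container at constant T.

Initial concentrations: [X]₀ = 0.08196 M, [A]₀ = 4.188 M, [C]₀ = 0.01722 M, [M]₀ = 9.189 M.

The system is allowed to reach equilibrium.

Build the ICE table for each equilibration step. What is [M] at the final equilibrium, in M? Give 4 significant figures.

Q₀ = 0.09227 vs Keq = 2.0240e+05 ⇒ Q<K, forward
Step 1:
                    X           A           C           M
  I           0.08196       4.188     0.01722       9.189
  C          -0.08181      0.1636      0.2454      0.1636
  E        1.4829e-04       4.352      0.2627       9.353
  solve Keq expr → x = 0.08181; check Q = 2.0240e+05

[M]_eq = 9.353 M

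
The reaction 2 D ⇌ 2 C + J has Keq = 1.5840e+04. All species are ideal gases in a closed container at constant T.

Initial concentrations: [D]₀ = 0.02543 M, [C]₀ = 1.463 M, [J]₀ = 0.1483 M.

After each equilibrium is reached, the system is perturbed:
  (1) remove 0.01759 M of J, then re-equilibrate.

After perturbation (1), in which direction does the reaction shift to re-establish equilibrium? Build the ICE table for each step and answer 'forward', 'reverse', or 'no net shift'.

Q₀ = 490.8 vs Keq = 1.5840e+04 ⇒ Q<K, forward
Step 1:
                   D          C          J
  I          0.02543      1.463     0.1483
  C         -0.02073    0.02073    0.01037
  E         0.004696      1.484     0.1587
  solve Keq expr → x = 0.01037; check Q = 1.5840e+04
Then remove 0.01759 M of J.
Step 2:
                   D          C          J
  I         0.004696      1.484     0.1411
  C       -2.6507e-04 2.6507e-04 1.3254e-04
  E         0.004431      1.484     0.1412
  solve Keq expr → x = 1.3254e-04; check Q = 1.5840e+04

Direction: forward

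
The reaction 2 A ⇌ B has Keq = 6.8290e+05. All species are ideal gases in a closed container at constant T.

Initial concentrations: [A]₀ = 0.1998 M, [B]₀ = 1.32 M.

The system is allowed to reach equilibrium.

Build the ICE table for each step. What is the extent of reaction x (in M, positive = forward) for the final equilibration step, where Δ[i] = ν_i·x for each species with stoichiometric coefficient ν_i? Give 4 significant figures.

Q₀ = 33.07 vs Keq = 6.8290e+05 ⇒ Q<K, forward
Step 1:
                  A         B
  init       0.1998      1.32
  Δ         -0.1984   0.09918
  eq       0.001442     1.419
  solve Keq expr → x = 0.09918; check Q = 6.8290e+05

x = 0.09918 M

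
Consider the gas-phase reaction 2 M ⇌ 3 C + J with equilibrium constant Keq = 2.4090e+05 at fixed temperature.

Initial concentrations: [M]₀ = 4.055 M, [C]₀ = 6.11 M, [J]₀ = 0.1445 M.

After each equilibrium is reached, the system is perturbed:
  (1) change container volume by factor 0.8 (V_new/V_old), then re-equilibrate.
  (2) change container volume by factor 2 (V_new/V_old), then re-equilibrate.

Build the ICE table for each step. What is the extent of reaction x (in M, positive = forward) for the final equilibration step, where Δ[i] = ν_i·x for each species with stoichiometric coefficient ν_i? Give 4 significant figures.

x = 0.02329 M

Q₀ = 2.005 vs Keq = 2.4090e+05 ⇒ Q<K, forward
Step 1:
                   M          C          J
  I            4.055       6.11     0.1445
  C           -3.932      5.898      1.966
  E           0.1232      12.01       2.11
  solve Keq expr → x = 1.966; check Q = 2.4090e+05
Then change container volume by factor 0.8 (V_new/V_old).
Step 2:
                   M          C          J
  I           0.1539      15.01      2.638
  C          0.03676   -0.05514   -0.01838
  E           0.1907      14.95       2.62
  solve Keq expr → x = -0.01838; check Q = 2.4090e+05
Then change container volume by factor 2 (V_new/V_old).
Step 3:
                   M          C          J
  I          0.09535      7.477       1.31
  C         -0.04658    0.06987    0.02329
  E          0.04877      7.547      1.333
  solve Keq expr → x = 0.02329; check Q = 2.4090e+05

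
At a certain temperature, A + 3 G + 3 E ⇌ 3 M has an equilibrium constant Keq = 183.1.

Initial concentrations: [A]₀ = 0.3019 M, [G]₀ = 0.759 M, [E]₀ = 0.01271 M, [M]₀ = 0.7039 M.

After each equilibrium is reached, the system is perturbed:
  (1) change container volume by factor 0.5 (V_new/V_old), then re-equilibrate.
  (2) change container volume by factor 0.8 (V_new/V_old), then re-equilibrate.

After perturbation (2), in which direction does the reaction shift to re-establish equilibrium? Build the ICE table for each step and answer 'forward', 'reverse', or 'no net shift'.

Q₀ = 1.2868e+06 vs Keq = 183.1 ⇒ Q>K, reverse
Step 1:
                    A           G           E           M
  Initial      0.3019       0.759     0.01271      0.7039
  Change      0.04761      0.1428      0.1428     -0.1428
  Equil        0.3495      0.9018      0.1555      0.5611
  solve Keq expr → x = -0.04761; check Q = 183.1
Then change container volume by factor 0.5 (V_new/V_old).
Step 2:
                    A           G           E           M
  Initial       0.699       1.804      0.3111       1.122
  Change     -0.05123     -0.1537     -0.1537      0.1537
  Equil        0.6478        1.65      0.1574       1.276
  solve Keq expr → x = 0.05123; check Q = 183.1
Then change container volume by factor 0.8 (V_new/V_old).
Step 3:
                    A           G           E           M
  Initial      0.8097       2.062      0.1967       1.595
  Change     -0.01422    -0.04265    -0.04265     0.04265
  Equil        0.7955        2.02      0.1541       1.637
  solve Keq expr → x = 0.01422; check Q = 183.1

Direction: forward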